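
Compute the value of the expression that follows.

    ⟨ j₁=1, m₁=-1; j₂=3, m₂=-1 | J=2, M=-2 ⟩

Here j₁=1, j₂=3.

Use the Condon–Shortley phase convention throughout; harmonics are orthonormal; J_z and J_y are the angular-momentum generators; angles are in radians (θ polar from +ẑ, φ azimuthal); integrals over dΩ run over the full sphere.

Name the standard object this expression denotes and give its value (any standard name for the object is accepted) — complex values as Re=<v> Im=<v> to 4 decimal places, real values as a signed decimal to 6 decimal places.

This is a Clebsch–Gordan (vector-coupling) coefficient.
√[5·2!0!4!/7! · 0!2!2!4!0!4!] = √(768/7)
  +(−1)^2/∏(2,0,0,0,0,4)! = 1/48  (running 1/48)
⟨..|..⟩ = √(768/7)·(1/48) = +0.218218

Clebsch–Gordan coefficient, +√(1/21) ≈ +0.218218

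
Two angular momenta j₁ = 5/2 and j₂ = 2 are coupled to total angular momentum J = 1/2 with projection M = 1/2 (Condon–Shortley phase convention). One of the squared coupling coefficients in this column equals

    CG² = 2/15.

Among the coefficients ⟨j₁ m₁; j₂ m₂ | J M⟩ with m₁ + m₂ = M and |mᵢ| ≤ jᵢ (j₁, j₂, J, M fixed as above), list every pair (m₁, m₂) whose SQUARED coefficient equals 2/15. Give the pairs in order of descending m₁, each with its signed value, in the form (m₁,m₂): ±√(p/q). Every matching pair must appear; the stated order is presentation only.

(-1/2,1): −√(2/15)

Admissible pairs with m₁+m₂ = M = 1/2: (-3/2,2), (-1/2,1), (1/2,0), (3/2,-1), (5/2,-2)
  (m₁,m₂)=(5/2,-2): CG² = 1/3, CG = +√(1/3)
  (m₁,m₂)=(3/2,-1): CG² = 4/15, CG = −√(4/15)
  (m₁,m₂)=(1/2,0): CG² = 1/5, CG = +√(1/5)
  (m₁,m₂)=(-1/2,1): CG² = 2/15, CG = −√(2/15)   ← matches the target
  (m₁,m₂)=(-3/2,2): CG² = 1/15, CG = +√(1/15)
Pairs with CG² = 2/15: (-1/2,1): −√(2/15)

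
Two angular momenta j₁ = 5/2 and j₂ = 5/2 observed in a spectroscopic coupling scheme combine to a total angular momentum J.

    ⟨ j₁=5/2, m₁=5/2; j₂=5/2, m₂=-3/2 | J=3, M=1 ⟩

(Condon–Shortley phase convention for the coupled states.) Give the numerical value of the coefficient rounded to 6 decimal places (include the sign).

√[7·2!3!3!/9! · 5!0!1!4!4!2!] = √(192)
  +(−1)^0/∏(0,2,0,1,3,2)! = 1/24  (running 1/24)
⟨..|..⟩ = √(192)·(1/24) = +0.577350

+√(1/3) ≈ +0.577350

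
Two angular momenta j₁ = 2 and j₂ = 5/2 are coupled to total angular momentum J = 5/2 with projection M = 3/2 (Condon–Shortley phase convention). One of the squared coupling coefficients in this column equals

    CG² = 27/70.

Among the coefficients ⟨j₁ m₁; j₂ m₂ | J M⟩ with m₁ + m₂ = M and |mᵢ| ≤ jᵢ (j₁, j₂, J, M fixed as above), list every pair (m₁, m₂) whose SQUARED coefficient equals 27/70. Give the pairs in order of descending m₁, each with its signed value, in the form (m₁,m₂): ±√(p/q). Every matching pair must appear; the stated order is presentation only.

Admissible pairs with m₁+m₂ = M = 3/2: (-1,5/2), (0,3/2), (1,1/2), (2,-1/2)
  (m₁,m₂)=(2,-1/2): CG² = 27/70, CG = +√(27/70)   ← matches the target
  (m₁,m₂)=(1,1/2): CG² = 6/35, CG = −√(6/35)
  (m₁,m₂)=(0,3/2): CG² = 1/70, CG = −√(1/70)
  (m₁,m₂)=(-1,5/2): CG² = 3/7, CG = +√(3/7)
Pairs with CG² = 27/70: (2,-1/2): +√(27/70)

(2,-1/2): +√(27/70)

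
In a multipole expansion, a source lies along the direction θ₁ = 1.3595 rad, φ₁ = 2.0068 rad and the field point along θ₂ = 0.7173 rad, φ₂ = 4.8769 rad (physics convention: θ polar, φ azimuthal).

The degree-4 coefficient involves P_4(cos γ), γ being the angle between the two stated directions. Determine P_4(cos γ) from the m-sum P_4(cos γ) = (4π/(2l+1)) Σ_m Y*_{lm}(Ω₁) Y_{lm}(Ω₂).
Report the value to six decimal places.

-0.224606

Expand P_4 via completeness: Σ_{m} conj(Y_{4,m}) at Ω₁ times Y_{4,m} at Ω₂ —
  m=-4: (-0.06971 + 0.39841j) × (0.06538 - 0.05053j) = 0.01558 + 0.02957j  (running Σ = 0.01558 + 0.02957j)
  m=-3: (0.23696 - 0.06374j) × (-0.12693 - 0.23595j) = -0.04512 - 0.04782j  (running Σ = -0.02954 - 0.01825j)
  m=-2: (0.14239 + 0.16946j) × (-0.40700 + 0.13896j) = -0.08150 - 0.04919j  (running Σ = -0.11104 - 0.06744j)
  m=-1: (0.11030 - 0.23674j) × (0.03743 + 0.22546j) = 0.05750 + 0.01601j  (running Σ = -0.05354 - 0.05143j)
  m=0: (0.18493 + 0.00000j) × (-0.29083 + 0.00000j) = -0.05378 + 0.00000j  (running Σ = -0.10732 - 0.05143j)
  m=1: (-0.11030 - 0.23674j) × (-0.03743 + 0.22546j) = 0.05750 - 0.01601j  (running Σ = -0.04982 - 0.06744j)
  m=2: (0.14239 - 0.16946j) × (-0.40700 - 0.13896j) = -0.08150 + 0.04919j  (running Σ = -0.13132 - 0.01825j)
  m=3: (-0.23696 - 0.06374j) × (0.12693 - 0.23595j) = -0.04512 + 0.04782j  (running Σ = -0.17644 + 0.02957j)
  m=4: (-0.06971 - 0.39841j) × (0.06538 + 0.05053j) = 0.01558 - 0.02957j  (running Σ = -0.16086 + 0.00000j)
Σ over m = -0.16086 + 0.00000j; ×(4π/9) → -0.22461 + 0.00000j. Real part: -0.224606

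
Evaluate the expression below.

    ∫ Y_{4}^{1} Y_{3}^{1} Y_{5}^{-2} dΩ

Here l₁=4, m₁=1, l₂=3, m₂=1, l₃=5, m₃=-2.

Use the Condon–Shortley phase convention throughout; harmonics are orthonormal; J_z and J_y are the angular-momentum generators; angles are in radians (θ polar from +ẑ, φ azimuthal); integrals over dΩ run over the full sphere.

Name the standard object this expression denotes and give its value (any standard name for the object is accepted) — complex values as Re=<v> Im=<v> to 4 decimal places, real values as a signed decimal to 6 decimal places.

Gaunt coefficient, +0.148044

This is a Gaunt coefficient — the integral of a triple product of spherical harmonics over the sphere.
Rules hold: Σm=0, L=12 even, 1≤5≤7.
N = 9·7·11 = 693
Δ = 2!·6!·4!/13! = 1/180180
Racah Σ t=0..2: t=0:+1/576 t=1:−1/144 t=2:+1/576 = -1/288
⇒ 3j(4 3 5; 0 0 0)² = 20/1001, sgn +1
Racah Σ t=0..2: t=0:+1/1728 t=1:−1/288 t=2:+1/960 = -1/540
⇒ 3j(4 3 5; 1 1 -2)² = 128/6435, sgn +1
4πI² = N·(3j₀)²·(3jₘ)² = 512/1859
I = +1·√(0.275417/4π) = 0.14804384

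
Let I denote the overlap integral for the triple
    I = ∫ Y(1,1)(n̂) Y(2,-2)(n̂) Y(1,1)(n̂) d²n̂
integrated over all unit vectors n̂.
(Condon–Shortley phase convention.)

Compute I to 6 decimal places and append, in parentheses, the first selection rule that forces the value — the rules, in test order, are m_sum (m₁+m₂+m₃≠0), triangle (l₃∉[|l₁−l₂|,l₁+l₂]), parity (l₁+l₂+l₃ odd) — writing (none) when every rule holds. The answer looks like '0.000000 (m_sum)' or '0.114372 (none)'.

Checks pass: Σm=0; 4 even; l₃=1∈[1,3].
(2·1+1)(2·2+1)(2·1+1) = 45
Δ: 2! 0! 2! / 5! → 1/30
sum: t=1:−1/1 = -1/1
3j²(1 2 1; 0 0 0) = Δ·Π!·Σ² = 2/15  (sign +1)
sum: t=0:+1/4 = 1/4
3j²(1 2 1; 1 -2 1) = Δ·Π!·Σ² = 1/5  (sign +1)
combine: 4πI² = 45·2/15·1/5 = 6/5
take √, sign +1: I = 0.30901936
No selection rule forces the value: the integral is nonzero (none).

0.309019 (none)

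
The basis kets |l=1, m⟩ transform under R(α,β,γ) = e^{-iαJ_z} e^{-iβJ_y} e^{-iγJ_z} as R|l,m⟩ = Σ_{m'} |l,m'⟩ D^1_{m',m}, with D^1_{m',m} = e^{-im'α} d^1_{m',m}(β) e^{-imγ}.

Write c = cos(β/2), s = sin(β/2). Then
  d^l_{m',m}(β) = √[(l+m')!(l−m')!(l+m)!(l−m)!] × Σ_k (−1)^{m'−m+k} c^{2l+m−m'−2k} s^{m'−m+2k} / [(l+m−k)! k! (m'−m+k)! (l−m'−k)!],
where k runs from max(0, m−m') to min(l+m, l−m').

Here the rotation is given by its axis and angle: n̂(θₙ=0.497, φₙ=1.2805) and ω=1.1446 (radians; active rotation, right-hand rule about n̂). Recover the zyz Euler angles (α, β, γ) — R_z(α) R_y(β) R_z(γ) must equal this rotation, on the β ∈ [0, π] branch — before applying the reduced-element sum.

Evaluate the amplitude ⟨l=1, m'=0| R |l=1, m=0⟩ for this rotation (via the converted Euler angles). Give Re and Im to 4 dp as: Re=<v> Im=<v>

Axis–angle → zyz. n̂ = (sinθₙcosφₙ, sinθₙsinφₙ, cosθₙ) = (+0.136475, +0.456841, +0.879017), ω = 1.1446.
R = I cosω + sinω [n̂]ₓ + (1−cosω) n̂n̂ᵀ gives
  R = [+0.424336, -0.763812, +0.486344; +0.836957, +0.535834, +0.111291; -0.345605, +0.359824, +0.866651]
β = atan2(√(R₁₃²+R₂₃²), R₃₃) = 0.522346; α = atan2(R₂₃, R₁₃) mod 2π = 0.224959; γ = atan2(R₃₂, −R₃₁) mod 2π = 0.805552
D^1_{0,0}(0.2250,0.5223,0.8056) = e^{-i·0·0.2250}·d^1_{0,0}(0.5223)·e^{-i·0·0.8056}. Compute d first:
c=cos(0.522346/2)=0.966088, s=sin(0.522346/2)=0.258214; N=√[1·1·1·1]=1.000000
The bounds max(0,m−m')=0 and min(l+m,l−m')=1 give 2 terms
  k=0: (−1)^0·1.0000/(1)·0.9661^2·0.2582^0 = +0.933325
  k=1: (−1)^1·1.0000/(1)·0.9661^0·0.2582^2 = -0.066675
d^1_{0,0}(0.5223) = +0.933325 -0.066675 = +0.866651
Attach z-rotation phases: D = e^{-i(0)(0.2250)}·(+0.866651)·e^{-i(0)(0.8056)} = +0.866651+0.000000i

Re=0.8667 Im=0.0000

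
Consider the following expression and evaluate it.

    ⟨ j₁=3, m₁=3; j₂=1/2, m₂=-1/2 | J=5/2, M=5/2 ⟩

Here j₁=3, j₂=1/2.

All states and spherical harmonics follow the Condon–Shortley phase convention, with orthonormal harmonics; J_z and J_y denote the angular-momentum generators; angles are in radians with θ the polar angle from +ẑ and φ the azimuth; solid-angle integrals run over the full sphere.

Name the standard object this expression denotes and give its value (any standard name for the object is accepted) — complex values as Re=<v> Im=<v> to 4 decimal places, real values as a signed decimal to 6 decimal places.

This is a Clebsch–Gordan (vector-coupling) coefficient.
triangle: 1!×5!×0!/7! = 120/5040
(j±m)!: 6!×0!×0!×1!×5!×0! = 86400
prefactor² = (2J+1)×Δ×N² = 86400/7
  k=0: +1/(0!×1!×0!×0!×5!×0!) = 1/120
Σ = 1/120  ⇒  CG² = 86400/7×(1/120)² = 6/7
CG = +√(6/7) = +0.925820

Clebsch–Gordan coefficient, +√(6/7) ≈ +0.925820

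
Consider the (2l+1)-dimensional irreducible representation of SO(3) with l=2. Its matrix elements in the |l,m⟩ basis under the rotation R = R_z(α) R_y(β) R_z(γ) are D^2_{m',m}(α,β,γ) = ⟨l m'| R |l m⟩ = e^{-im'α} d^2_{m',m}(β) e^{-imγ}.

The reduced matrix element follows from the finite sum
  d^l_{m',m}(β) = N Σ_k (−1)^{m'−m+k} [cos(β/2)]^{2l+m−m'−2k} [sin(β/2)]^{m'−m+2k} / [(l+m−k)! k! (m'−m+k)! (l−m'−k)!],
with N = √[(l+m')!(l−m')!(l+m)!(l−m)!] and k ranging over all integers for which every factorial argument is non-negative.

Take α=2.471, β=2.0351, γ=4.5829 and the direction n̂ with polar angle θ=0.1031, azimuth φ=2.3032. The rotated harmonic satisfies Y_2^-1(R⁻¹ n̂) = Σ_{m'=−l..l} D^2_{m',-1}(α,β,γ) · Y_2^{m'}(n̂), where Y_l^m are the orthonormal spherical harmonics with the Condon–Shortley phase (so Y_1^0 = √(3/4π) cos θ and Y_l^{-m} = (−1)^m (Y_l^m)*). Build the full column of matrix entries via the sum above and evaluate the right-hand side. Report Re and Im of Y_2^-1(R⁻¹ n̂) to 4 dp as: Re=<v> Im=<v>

Need the full column D^2_{m',-1} for m'=−2..2 at α=2.4710, β=2.0351, γ=4.5829.
cos(β/2)=0.525452, sin(β/2)=0.850823
d^2_{-2,-1}: single k=1 term ⇒ +0.246870;  D = -0.245634-0.024676i
d^2_{-1,-1}: k∈[0..1] ⇒ +0.076231 -0.599606 = -0.523375;  D = -0.375476-0.364608i
d^2_{0,-1}: k∈[0..1] ⇒ -0.302353 +0.792733 = +0.490380;  D = -0.063321-0.486274i
d^2_{1,-1}: k∈[0..1] ⇒ +0.599606 -0.524031 = +0.075575;  D = -0.038927+0.064778i
d^2_{2,-1}: single k=0 term ⇒ -0.647263;  D = -0.605977+0.227469i
Y_2^{m'}(θ=0.1031,φ=2.3032) and Σ D·Y over m':
  (-0.2456-0.0247i)·(-0.0004+0.0041i)  (-0.3755-0.3646i)·(-0.0529-0.0588i)  (-0.0633-0.4863i)·(+0.6208+0.0000i)  (-0.0389+0.0648i)·(+0.0529-0.0588i)  (-0.6060+0.2275i)·(-0.0004-0.0041i)
Y_2^-1(R⁻¹ n̂) = -0.037748-0.253406i

Re=-0.0377 Im=-0.2534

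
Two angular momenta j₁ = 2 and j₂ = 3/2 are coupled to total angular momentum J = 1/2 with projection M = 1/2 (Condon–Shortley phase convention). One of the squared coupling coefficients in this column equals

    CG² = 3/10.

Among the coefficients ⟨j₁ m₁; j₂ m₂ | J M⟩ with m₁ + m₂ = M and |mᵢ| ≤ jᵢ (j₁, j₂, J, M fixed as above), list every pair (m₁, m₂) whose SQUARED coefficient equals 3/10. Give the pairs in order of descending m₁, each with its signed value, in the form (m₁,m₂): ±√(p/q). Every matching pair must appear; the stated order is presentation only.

(1,-1/2): −√(3/10)

Admissible pairs with m₁+m₂ = M = 1/2: (-1,3/2), (0,1/2), (1,-1/2), (2,-3/2)
  (m₁,m₂)=(2,-3/2): CG² = 2/5, CG = +√(2/5)
  (m₁,m₂)=(1,-1/2): CG² = 3/10, CG = −√(3/10)   ← matches the target
  (m₁,m₂)=(0,1/2): CG² = 1/5, CG = +√(1/5)
  (m₁,m₂)=(-1,3/2): CG² = 1/10, CG = −√(1/10)
Pairs with CG² = 3/10: (1,-1/2): −√(3/10)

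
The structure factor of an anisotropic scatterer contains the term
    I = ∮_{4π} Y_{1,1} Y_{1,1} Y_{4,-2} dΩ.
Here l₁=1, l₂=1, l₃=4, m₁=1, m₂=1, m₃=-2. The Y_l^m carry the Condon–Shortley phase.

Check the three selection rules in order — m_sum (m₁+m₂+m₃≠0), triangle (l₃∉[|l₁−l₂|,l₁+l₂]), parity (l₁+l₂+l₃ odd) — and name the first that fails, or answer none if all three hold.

m₁+m₂+m₃ = 1 + 1 − 2 = 0  ✓
triangle: need |l₁−l₂| ≤ l₃ ≤ l₁+l₂ = [0,2]; l₃=4 is outside  ✗
parity: l₁+l₂+l₃ = 6 is even

triangle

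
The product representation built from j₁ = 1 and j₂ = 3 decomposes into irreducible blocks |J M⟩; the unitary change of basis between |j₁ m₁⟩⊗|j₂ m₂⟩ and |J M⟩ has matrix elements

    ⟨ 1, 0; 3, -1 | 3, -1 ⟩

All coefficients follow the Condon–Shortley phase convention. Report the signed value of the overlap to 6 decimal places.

+√(1/12) ≈ +0.288675

√[7·1!1!5!/8! · 1!1!2!4!2!4!] = √(48)
  +(−1)^0/∏(0,1,1,2,0,3)! = 1/12  (running 1/12)
  +(−1)^1/∏(1,0,0,1,1,4)! = -1/24  (running 1/24)
⟨..|..⟩ = √(48)·(1/24) = +0.288675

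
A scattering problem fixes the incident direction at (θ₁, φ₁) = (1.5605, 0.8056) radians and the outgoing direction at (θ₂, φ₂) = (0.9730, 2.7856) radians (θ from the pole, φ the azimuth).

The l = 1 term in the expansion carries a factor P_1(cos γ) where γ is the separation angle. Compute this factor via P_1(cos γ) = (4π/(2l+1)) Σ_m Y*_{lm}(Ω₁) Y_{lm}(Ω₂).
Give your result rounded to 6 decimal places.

Summing Y*_{l m}(θ₁,φ₁)·Y_{l m}(θ₂,φ₂) over m ∈ [−1, 1]; prefactor 4π/(2·1+1) = 4.188790:
  [-1]  conj(Y_{1,-1})(Ω₁) = 0.23930 + 0.24917j ; Y_{1,-1}(Ω₂) = -0.26767 - 0.09953j ; Δ = -0.03925 - 0.09051j
  [+0]  conj(Y_{1,0})(Ω₁) = 0.00503 + 0.00000j ; Y_{1,0}(Ω₂) = 0.27500 + 0.00000j ; Δ = 0.00138 + 0.00000j
  [+1]  conj(Y_{1,1})(Ω₁) = -0.23930 + 0.24917j ; Y_{1,1}(Ω₂) = 0.26767 - 0.09953j ; Δ = -0.03925 + 0.09051j
Accumulated sum -0.07713 + 0.00000j; after 4π/(2l+1) scaling, -0.32307 + 0.00000j ⇒ P_1 = -0.323066

-0.323066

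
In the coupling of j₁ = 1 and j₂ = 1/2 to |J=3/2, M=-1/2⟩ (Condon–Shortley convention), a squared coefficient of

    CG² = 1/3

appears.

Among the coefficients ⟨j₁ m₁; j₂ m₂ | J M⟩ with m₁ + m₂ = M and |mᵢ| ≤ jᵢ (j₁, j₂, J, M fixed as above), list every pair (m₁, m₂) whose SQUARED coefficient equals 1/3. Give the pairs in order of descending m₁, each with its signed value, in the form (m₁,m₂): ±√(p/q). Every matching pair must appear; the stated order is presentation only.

(-1,1/2): +√(1/3)

Admissible pairs with m₁+m₂ = M = -1/2: (-1,1/2), (0,-1/2)
  (m₁,m₂)=(0,-1/2): CG² = 2/3, CG = +√(2/3)
  (m₁,m₂)=(-1,1/2): CG² = 1/3, CG = +√(1/3)   ← matches the target
Pairs with CG² = 1/3: (-1,1/2): +√(1/3)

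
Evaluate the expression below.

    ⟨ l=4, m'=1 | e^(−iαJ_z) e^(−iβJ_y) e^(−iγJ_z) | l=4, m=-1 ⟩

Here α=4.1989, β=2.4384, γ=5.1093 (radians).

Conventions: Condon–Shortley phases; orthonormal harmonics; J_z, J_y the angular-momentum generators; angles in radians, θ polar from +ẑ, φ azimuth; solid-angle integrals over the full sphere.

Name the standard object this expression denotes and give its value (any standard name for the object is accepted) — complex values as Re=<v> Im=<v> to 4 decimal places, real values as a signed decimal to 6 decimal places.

This is a Wigner D-matrix element — the rotation-matrix element ⟨l m'| R(α,β,γ) |l m⟩ in the angular-momentum basis.
D^4_{1,-1}(4.1989,2.4384,5.1093) = e^{-i·1·4.1989}·d^4_{1,-1}(2.4384)·e^{-i·-1·5.1093}. Compute d first:
Half-angle: c=0.344397, s=0.938824. N=√(120·6·6·120)=720.000000
Admissible k: 0..3 (factorial args all ≥0)
  k=0: (−1)^2·720.0000/(72)·0.3444^6·0.9388^2 = +0.014707
  k=1: (−1)^3·720.0000/(24)·0.3444^4·0.9388^4 = -0.327865
  k=2: (−1)^4·720.0000/(48)·0.3444^2·0.9388^6 = +1.218191
  k=3: (−1)^5·720.0000/(720)·0.3444^0·0.9388^8 = -0.603495
d^4_{1,-1}(2.4384) = +0.014707 -0.327865 +1.218191 -0.603495 = +0.301537
Phases: e^{-i·(1)·4.1989}=-0.491219+0.871036i, e^{-i·(-1)·5.1093}=+0.386571-0.922260i ⇒ D=+0.184972+0.238139i

Wigner D-matrix element, Re=0.1850 Im=0.2381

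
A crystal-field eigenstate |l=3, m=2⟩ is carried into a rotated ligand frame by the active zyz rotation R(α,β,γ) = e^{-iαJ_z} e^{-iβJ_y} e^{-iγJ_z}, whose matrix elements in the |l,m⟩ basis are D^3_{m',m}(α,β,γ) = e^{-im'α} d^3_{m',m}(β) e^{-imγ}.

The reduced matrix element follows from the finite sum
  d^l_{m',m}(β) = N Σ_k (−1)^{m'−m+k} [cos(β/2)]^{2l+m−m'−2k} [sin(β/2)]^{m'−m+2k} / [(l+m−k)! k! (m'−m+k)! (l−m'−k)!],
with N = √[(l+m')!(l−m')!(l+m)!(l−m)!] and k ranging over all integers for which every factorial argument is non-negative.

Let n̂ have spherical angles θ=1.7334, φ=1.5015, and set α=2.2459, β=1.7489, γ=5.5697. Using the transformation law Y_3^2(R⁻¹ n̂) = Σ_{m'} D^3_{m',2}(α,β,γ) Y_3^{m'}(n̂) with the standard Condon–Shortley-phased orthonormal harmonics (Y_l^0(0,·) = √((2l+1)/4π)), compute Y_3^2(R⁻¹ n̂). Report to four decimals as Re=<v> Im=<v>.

Re=-0.0177 Im=-0.3397

Need the full column D^3_{m',2} for m'=−3..3 at α=2.2459, β=1.7489, γ=5.5697.
cos(β/2)=0.641419, sin(β/2)=0.767191
d^3_{-3,2}: single k=5 term ⇒ +0.417575;  D = -0.127659+0.397583i
d^3_{-2,2}: k∈[4..5] ⇒ +0.712635 -0.203902 = +0.508733;  D = +0.475326-0.181314i
d^3_{-1,2}: k∈[3..4] ⇒ +0.753643 -0.539087 = +0.214556;  D = -0.184981-0.108702i
d^3_{0,2}: k∈[2..3] ⇒ +0.545676 -0.780653 = -0.234977;  D = -0.033679-0.232551i
d^3_{1,2}: k∈[1..2] ⇒ +0.263398 -0.753643 = -0.490245;  D = -0.334839+0.358082i
d^3_{2,2}: k∈[0..1] ⇒ +0.069639 -0.498131 = -0.428493;  D = +0.427231+0.032860i
d^3_{3,2}: single k=0 term ⇒ -0.204027;  D = -0.114923-0.168582i
Y_3^{m'}(θ=1.7334,φ=1.5015) and Σ D·Y over m':
  (-0.1277+0.3976i)·(-0.0827+0.3923i)  (+0.4753-0.1813i)·(+0.1596+0.0223i)  (-0.1850-0.1087i)·(-0.0192+0.2765i)  (-0.0337-0.2326i)·(+0.1733+0.0000i)  (-0.3348+0.3581i)·(+0.0192+0.2765i)  (+0.4272+0.0329i)·(+0.1596-0.0223i)  (-0.1149-0.1686i)·(+0.0827+0.3923i)
Y_3^2(R⁻¹ n̂) = -0.017655-0.339692i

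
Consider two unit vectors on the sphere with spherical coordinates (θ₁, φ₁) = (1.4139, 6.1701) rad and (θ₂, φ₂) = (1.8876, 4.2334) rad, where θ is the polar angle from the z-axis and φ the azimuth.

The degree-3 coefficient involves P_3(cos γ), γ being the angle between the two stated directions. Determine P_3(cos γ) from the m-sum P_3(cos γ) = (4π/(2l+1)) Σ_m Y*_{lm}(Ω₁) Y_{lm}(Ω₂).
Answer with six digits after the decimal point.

Term-by-term m-sum for l=3 (normalisation 4π/7 = 1.795196):
  m=-3: Y*=(0.379122, -0.133792)  Y=(0.354783, -0.047766)  product (0.128115, -0.065576)
  m=-2: Y*=(0.151822, -0.034935)  Y=(0.165352, 0.235168)  product (0.033320, 0.029927)
  m=-1: Y*=(-0.278453, 0.031624)  Y=(0.072854, -0.140286)  product (-0.015850, 0.041367)
  m=+0: Y*=(-0.167812, -0.000000)  Y=(0.292354, 0.000000)  product (-0.049060, -0.000000)
  m=+1: Y*=(0.278453, 0.031624)  Y=(-0.072854, -0.140286)  product (-0.015850, -0.041367)
  m=+2: Y*=(0.151822, 0.034935)  Y=(0.165352, -0.235168)  product (0.033320, -0.029927)
  m=+3: Y*=(-0.379122, -0.133792)  Y=(-0.354783, -0.047766)  product (0.128115, 0.065576)
Accumulated sum (0.242110, 0.000000); after 4π/(2l+1) scaling, (0.434635, 0.000000) ⇒ P_3 = 0.434635

0.434635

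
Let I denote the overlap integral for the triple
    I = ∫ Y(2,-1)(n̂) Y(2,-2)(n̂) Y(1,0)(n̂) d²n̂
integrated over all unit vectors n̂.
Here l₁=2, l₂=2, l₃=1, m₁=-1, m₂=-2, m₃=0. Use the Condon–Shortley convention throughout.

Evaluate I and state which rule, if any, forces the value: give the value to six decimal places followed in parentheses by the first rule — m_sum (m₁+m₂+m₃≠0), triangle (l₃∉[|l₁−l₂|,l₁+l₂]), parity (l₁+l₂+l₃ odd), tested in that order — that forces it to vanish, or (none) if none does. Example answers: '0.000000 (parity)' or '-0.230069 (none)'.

-1 − 2 + 0 = -3 ≠ 0: azimuthal integral kills it; I = 0

0.000000 (m_sum)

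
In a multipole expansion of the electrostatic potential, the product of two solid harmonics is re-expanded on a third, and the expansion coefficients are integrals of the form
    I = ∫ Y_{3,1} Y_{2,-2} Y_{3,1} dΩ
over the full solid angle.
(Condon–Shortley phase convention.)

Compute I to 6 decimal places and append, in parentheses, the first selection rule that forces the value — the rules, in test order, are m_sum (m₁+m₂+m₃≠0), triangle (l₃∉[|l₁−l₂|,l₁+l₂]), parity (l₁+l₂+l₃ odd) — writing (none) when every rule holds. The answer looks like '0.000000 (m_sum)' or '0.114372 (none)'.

0.206013 (none)

Checks pass: Σm=0; 8 even; l₃=3∈[1,5].
(2·3+1)(2·2+1)(2·3+1) = 245
Δ: 2! 4! 2! / 9! → 1/3780
sum: t=0:+1/24 t=1:−1/4 t=2:+1/24 = -1/6
3j²(3 2 3; 0 0 0) = Δ·Π!·Σ² = 4/105  (sign +1)
sum: t=0:+1/16 = 1/16
3j²(3 2 3; 1 -2 1) = Δ·Π!·Σ² = 2/35  (sign +1)
combine: 4πI² = 245·4/105·2/35 = 8/15
take √, sign +1: I = 0.20601291
No selection rule forces the value: the integral is nonzero (none).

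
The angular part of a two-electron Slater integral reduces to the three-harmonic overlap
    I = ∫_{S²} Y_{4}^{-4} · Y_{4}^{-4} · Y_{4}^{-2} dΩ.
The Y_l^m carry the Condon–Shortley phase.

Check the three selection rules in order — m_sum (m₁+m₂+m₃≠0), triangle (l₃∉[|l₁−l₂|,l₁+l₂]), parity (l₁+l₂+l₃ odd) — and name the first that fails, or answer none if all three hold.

m_sum

azimuthal sum: -4 − 4 − 2 = -10  ✗
0 ≤ 4 ≤ 8 (triangle on l)
L = 4 + 4 + 4 = 12 (even)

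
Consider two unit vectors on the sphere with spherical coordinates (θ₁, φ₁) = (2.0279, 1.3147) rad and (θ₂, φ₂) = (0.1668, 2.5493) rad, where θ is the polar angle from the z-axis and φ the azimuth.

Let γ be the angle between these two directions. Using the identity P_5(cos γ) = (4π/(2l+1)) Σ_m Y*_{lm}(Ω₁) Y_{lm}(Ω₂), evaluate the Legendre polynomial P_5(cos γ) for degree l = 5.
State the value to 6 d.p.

Addition theorem: P_5(cos γ) = (4π/11) Σ_m Y*_{lm}(Ω₁) Y_{lm}(Ω₂), m = −5…5:
  m=-5: Y*=(0.258731, 0.077297)  Y=(0.000058, -0.000010)  product (0.000016, 0.000002)
  m=-4: Y*=(-0.218239, 0.358841)  Y=(-0.000788, 0.000767)  product (-0.000104, -0.000450)
  m=-3: Y*=(-0.130815, -0.135369)  Y=(0.002511, -0.012013)  product (-0.001955, 0.001232)
  m=-2: Y*=(-0.218204, 0.122683)  Y=(0.033271, 0.081821)  product (-0.017298, -0.013772)
  m=-1: Y*=(-0.067723, -0.258636)  Y=(-0.319595, -0.215050)  product (-0.033976, 0.097223)
  m=+0: Y*=(-0.193823, -0.000000)  Y=(0.750113, 0.000000)  product (-0.145389, -0.000000)
  m=+1: Y*=(0.067723, -0.258636)  Y=(0.319595, -0.215050)  product (-0.033976, -0.097223)
  m=+2: Y*=(-0.218204, -0.122683)  Y=(0.033271, -0.081821)  product (-0.017298, 0.013772)
  m=+3: Y*=(0.130815, -0.135369)  Y=(-0.002511, -0.012013)  product (-0.001955, -0.001232)
  m=+4: Y*=(-0.218239, -0.358841)  Y=(-0.000788, -0.000767)  product (-0.000104, 0.000450)
  m=+5: Y*=(-0.258731, 0.077297)  Y=(-0.000058, -0.000010)  product (0.000016, -0.000002)
Total Σ_m = (-0.252022, -0.000000). Multiply by 1.142397: (-0.287909, -0.000000). P_5(cos γ) = -0.287909

-0.287909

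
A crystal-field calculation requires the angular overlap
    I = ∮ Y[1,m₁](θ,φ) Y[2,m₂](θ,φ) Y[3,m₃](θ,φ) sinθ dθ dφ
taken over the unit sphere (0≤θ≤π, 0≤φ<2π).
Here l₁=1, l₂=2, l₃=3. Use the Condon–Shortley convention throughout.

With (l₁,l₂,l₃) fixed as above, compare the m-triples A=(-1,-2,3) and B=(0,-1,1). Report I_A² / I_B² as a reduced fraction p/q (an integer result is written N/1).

l's match ⇒ only the (l;m) 3-j factors differ between A and B.
A: triangle coeff Δ(1,2,3) = 1/105; Σ_t [0,0]: t=0:+1/48 = 1/48; (3j)²=1/7 [(1 2 3; -1 -2 3)], sign=+1
B: triangle coeff Δ(1,2,3) = 1/105; Σ_t [0,0]: t=0:+1/6 = 1/6; (3j)²=8/105 [(1 2 3; 0 -1 1)], sign=+1
I_A²/I_B² = (1/7)/(8/105) = 15/8

15/8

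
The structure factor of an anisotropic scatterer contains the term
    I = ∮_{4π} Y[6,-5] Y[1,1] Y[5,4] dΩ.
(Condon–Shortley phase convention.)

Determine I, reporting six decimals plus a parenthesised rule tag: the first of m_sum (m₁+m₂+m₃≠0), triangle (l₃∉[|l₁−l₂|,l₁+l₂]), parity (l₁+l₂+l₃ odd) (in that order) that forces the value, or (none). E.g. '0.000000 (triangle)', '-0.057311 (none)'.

m-sum 0 ✓  L=12 even ✓  5≤5≤7 ✓
Π(2lᵢ+1) = 13×3×11 = 429
triangle coeff Δ(6,1,5) = 1/858
Σ_t [1,1]: t=1:−1/14400 = -1/14400
(3j)²=6/143 [(6 1 5; 0 0 0)], sign=+1
Σ_t [2,2]: t=2:+1/725760 = 1/725760
(3j)²=5/78 [(6 1 5; -5 1 4)], sign=-1
⇒ 4πI² = 15/13
I = (-1)√(15/13/(4π)) = -0.30301841
No selection rule forces the value: the integral is nonzero (none).

-0.303018 (none)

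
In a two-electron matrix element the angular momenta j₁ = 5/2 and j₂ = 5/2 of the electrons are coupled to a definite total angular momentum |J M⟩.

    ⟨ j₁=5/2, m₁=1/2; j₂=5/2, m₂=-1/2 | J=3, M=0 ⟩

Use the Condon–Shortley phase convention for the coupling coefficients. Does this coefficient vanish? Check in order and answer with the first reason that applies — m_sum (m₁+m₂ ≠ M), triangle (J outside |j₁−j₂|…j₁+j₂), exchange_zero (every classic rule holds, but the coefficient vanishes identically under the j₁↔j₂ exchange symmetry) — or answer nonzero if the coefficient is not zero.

m-sum: m₁+m₂ = 1/2+(-1/2) = 0, M = 0  ✓
triangle: |j₁−j₂| = 0 ≤ J = 3 ≤ j₁+j₂ = 5  ✓
exchange: j₁≠j₂ or m₁≠m₂ — the exchange symmetry imposes no constraint here
value check: CG = −√(4/45) = -0.298142 ≠ 0

nonzero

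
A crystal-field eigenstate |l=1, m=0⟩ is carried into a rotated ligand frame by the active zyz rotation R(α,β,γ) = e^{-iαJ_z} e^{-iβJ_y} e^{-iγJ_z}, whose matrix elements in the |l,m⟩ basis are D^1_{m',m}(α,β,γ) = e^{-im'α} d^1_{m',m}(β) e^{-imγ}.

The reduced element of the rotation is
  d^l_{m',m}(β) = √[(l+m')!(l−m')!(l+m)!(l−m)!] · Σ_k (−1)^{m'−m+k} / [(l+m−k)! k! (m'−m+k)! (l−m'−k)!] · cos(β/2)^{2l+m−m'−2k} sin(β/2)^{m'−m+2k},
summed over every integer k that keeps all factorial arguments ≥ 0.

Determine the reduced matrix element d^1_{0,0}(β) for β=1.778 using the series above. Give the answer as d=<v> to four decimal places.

d^1_{0,0}(β=1.7780) via the finite sum:
Half-angle: c=0.630189, s=0.776442. N=√(1·1·1·1)=1.000000
k∈{0,1} keeps every argument non-negative
  k=0: (−1)^0·1.0000/(1)·0.6302^2·0.7764^0 = +0.397138
  k=1: (−1)^1·1.0000/(1)·0.6302^0·0.7764^2 = -0.602862
d^1_{0,0}(1.7780) = +0.397138 -0.602862 = -0.205724

d=-0.2057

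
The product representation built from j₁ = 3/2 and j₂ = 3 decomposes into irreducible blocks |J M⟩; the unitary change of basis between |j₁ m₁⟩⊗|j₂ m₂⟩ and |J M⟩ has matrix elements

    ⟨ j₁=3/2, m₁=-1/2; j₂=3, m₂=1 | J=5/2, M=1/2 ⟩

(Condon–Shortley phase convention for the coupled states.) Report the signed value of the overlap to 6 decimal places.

j₁+j₂−J=2  J+j₁−j₂=1  J−j₁+j₂=4  j₁+j₂+J+1=8
(j₁±m₁, j₂±m₂, J±M) = (1,2,4,2,3,2)
P² = 288/35
sum k=1..2:
  [1] −1/6 = -1/6
  [2] +1/8 = 1/8
S = -1/24
C² = P²·S² = 1/70 ; C = -0.119523

−√(1/70) ≈ -0.119523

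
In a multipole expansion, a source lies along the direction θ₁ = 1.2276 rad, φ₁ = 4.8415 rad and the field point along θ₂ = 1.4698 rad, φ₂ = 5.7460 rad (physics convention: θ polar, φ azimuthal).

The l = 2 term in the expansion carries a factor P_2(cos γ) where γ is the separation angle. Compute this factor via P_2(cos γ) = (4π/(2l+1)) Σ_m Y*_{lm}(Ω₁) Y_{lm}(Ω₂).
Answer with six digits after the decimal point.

Expand P_2 via completeness: Σ_{m} conj(Y_{2,m}) at Ω₁ times Y_{2,m} at Ω₂ —
  [-2]  conj(Y_{2,-2})(Ω₁) = -0.331179-0.087471i ; Y_{2,-2}(Ω₂) = +0.182107+0.336195i ; Δ = -0.030903-0.127270i
  [-1]  conj(Y_{2,-1})(Ω₁) = +0.031519-0.242764i ; Y_{2,-1}(Ω₂) = +0.066580+0.039656i ; Δ = +0.011726-0.014913i
  [+0]  conj(Y_{2,0})(Ω₁) = -0.208255-0.000000i ; Y_{2,0}(Ω₂) = -0.305773+0.000000i ; Δ = +0.063679+0.000000i
  [+1]  conj(Y_{2,1})(Ω₁) = -0.031519-0.242764i ; Y_{2,1}(Ω₂) = -0.066580+0.039656i ; Δ = +0.011726+0.014913i
  [+2]  conj(Y_{2,2})(Ω₁) = -0.331179+0.087471i ; Y_{2,2}(Ω₂) = +0.182107-0.336195i ; Δ = -0.030903+0.127270i
Total Σ_m = +0.025324+0.000000i. Multiply by 2.513274: +0.063647+0.000000i. P_2(cos γ) = 0.063647

0.063647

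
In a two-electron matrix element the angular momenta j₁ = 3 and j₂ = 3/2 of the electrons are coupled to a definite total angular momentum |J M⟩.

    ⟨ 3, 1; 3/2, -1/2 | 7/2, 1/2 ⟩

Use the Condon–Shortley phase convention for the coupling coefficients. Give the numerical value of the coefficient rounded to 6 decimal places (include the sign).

j₁+j₂−J=1  J+j₁−j₂=5  J−j₁+j₂=2  j₁+j₂+J+1=9
(j₁±m₁, j₂±m₂, J±M) = (4,2,1,2,4,3)
P² = 512/7
sum k=0..1:
  [0] +1/12 = 1/12
  [1] −1/48 = -1/48
S = 1/16
C² = P²·S² = 2/7 ; C = +0.534522

+√(2/7) ≈ +0.534522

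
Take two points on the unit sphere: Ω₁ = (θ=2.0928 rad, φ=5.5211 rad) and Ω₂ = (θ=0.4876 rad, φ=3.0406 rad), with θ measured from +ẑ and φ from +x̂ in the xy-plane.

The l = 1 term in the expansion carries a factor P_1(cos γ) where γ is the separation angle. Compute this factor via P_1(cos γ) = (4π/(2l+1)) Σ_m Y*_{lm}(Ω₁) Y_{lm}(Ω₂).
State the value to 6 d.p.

-0.761062

Summing Y*_{l m}(θ₁,φ₁)·Y_{l m}(θ₂,φ₂) over m ∈ [−1, 1]; prefactor 4π/(2·1+1) = 4.188790:
  [-1]  conj(Y_{1,-1})(Ω₁) = (0.216645, -0.206772) ; Y_{1,-1}(Ω₂) = (-0.161042, -0.016320) ; Δ = (-0.038263, 0.029763)
  [+0]  conj(Y_{1,0})(Ω₁) = (-0.243626, -0.000000) ; Y_{1,0}(Ω₂) = (0.431661, 0.000000) ; Δ = (-0.105164, -0.000000)
  [+1]  conj(Y_{1,1})(Ω₁) = (-0.216645, -0.206772) ; Y_{1,1}(Ω₂) = (0.161042, -0.016320) ; Δ = (-0.038263, -0.029763)
Total Σ_m = (-0.181690, 0.000000). Multiply by 4.188790: (-0.761062, 0.000000). P_1(cos γ) = -0.761062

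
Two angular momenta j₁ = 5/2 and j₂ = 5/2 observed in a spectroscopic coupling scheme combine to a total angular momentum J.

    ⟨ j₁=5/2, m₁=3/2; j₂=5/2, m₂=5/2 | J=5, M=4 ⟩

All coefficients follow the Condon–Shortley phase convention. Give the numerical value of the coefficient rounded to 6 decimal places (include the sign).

+√(1/2) = +0.707107

triangle: 0!·5!·5!/11! = 14400/39916800
(j±m)!: 4!·1!·5!·0!·9!·1! = 1045094400
prefactor² = (2J+1)·Δ·N² = 4147200
  k=0: +1/(0!·0!·1!·5!·4!·0!) = 1/2880
Σ = 1/2880  ⇒  CG² = 4147200·(1/2880)² = 1/2
CG = +√(1/2) = +0.707107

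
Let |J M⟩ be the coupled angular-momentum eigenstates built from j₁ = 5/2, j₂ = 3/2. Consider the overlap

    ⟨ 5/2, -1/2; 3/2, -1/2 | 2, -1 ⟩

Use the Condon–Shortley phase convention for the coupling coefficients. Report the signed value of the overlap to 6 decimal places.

-0.545545  (= −√(25/84))

triangle: 2!·3!·1!/7! = 12/5040
(j±m)!: 2!·3!·1!·2!·1!·3! = 144
prefactor² = (2J+1)·Δ·N² = 12/7
  k=0: +1/(0!·2!·3!·1!·0!·0!) = 1/12
  k=1: −1/(1!·1!·2!·0!·1!·1!) = -1/2
Σ = -5/12  ⇒  CG² = 12/7·(-5/12)² = 25/84
CG = −√(25/84) = -0.545545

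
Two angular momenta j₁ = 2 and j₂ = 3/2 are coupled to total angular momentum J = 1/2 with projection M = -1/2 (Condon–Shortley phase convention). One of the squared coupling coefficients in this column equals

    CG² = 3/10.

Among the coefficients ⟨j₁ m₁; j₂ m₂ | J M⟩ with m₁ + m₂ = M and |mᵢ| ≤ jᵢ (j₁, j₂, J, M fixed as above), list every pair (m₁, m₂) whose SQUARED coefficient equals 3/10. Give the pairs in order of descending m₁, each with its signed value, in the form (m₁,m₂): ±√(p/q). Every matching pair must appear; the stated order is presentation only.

Admissible pairs with m₁+m₂ = M = -1/2: (-2,3/2), (-1,1/2), (0,-1/2), (1,-3/2)
  (m₁,m₂)=(1,-3/2): CG² = 1/10, CG = +√(1/10)
  (m₁,m₂)=(0,-1/2): CG² = 1/5, CG = −√(1/5)
  (m₁,m₂)=(-1,1/2): CG² = 3/10, CG = +√(3/10)   ← matches the target
  (m₁,m₂)=(-2,3/2): CG² = 2/5, CG = −√(2/5)
Pairs with CG² = 3/10: (-1,1/2): +√(3/10)

(-1,1/2): +√(3/10)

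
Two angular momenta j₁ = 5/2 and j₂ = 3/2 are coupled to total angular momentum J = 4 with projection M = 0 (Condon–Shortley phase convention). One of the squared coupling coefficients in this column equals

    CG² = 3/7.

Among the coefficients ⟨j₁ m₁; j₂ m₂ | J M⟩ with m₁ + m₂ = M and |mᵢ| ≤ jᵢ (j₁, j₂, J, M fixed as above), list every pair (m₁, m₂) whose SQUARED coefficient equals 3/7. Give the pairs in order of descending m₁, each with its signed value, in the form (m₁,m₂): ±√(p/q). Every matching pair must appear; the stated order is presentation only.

Admissible pairs with m₁+m₂ = M = 0: (-3/2,3/2), (-1/2,1/2), (1/2,-1/2), (3/2,-3/2)
  (m₁,m₂)=(3/2,-3/2): CG² = 1/14, CG = +√(1/14)
  (m₁,m₂)=(1/2,-1/2): CG² = 3/7, CG = +√(3/7)   ← matches the target
  (m₁,m₂)=(-1/2,1/2): CG² = 3/7, CG = +√(3/7)   ← matches the target
  (m₁,m₂)=(-3/2,3/2): CG² = 1/14, CG = +√(1/14)
Pairs with CG² = 3/7: (1/2,-1/2): +√(3/7); (-1/2,1/2): +√(3/7)

(1/2,-1/2): +√(3/7); (-1/2,1/2): +√(3/7)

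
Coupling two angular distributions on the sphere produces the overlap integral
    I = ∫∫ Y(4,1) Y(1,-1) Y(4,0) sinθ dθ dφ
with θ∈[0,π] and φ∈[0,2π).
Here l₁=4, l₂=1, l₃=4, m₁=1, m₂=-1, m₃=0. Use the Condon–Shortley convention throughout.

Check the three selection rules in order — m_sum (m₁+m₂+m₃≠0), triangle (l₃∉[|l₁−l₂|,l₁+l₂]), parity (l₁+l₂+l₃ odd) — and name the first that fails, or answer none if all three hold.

parity

m₁+m₂+m₃ = 1 − 1 + 0 = 0  ✓
triangle: |4−1|=3 ≤ l₃=4 ≤ 4+1=5  ✓
parity: l₁+l₂+l₃ = 9 is odd  ✗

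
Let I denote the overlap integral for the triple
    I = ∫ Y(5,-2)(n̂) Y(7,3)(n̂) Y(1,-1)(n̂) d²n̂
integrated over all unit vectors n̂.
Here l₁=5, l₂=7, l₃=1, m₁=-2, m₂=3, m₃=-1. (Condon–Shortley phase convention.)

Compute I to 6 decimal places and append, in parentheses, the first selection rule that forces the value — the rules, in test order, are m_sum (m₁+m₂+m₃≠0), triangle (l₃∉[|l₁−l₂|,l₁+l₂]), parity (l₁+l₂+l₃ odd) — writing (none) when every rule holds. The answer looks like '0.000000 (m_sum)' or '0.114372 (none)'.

l₃=1 ∉ [2,12] — triangle fails ⇒ I = 0

0.000000 (triangle)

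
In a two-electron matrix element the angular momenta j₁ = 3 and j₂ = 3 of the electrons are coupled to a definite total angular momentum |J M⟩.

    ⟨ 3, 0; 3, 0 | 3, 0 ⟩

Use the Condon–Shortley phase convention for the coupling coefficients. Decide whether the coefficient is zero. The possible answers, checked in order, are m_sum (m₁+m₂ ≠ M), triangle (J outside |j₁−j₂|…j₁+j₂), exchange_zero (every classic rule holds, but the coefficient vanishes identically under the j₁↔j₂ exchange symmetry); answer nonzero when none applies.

m-sum: m₁+m₂ = 0+0 = 0, M = 0  ✓
triangle: |j₁−j₂| = 0 ≤ J = 3 ≤ j₁+j₂ = 6  ✓
exchange: j₁=j₂ and m₁=m₂, and (−1)^(j₁+j₂−J) = (−1)^3 = −1 forces ⟨j₁m₁;j₂m₂|JM⟩ = −⟨j₂m₂;j₁m₁|JM⟩ = −⟨j₁m₁;j₂m₂|JM⟩ ⇒ the coefficient vanishes identically
Racah sum check: Σ_k collapses to 0 ⇒ CG = 0

exchange_zero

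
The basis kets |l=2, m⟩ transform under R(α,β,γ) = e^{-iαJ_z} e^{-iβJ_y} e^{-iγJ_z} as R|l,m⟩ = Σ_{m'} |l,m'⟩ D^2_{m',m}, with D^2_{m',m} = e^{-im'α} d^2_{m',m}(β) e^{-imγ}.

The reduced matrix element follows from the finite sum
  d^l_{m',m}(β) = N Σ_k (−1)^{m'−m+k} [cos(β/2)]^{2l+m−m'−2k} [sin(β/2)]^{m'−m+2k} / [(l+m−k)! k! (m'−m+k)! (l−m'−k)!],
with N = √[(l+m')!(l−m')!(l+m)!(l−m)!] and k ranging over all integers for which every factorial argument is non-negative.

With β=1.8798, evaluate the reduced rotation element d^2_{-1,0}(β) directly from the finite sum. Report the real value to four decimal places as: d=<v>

d=-0.3548

d^2_{-1,0}(β=1.8798) via the finite sum:
c=cos(1.879800/2)=0.589869, s=sin(1.879800/2)=0.807499; N=√[1·6·2·2]=4.898979
The bounds max(0,m−m')=1 and min(l+m,l−m')=2 give 2 terms
  k=1: (−1)^0·4.8990/(2)·0.5899^3·0.8075^1 = +0.405961
  k=2: (−1)^1·4.8990/(2)·0.5899^1·0.8075^3 = -0.760777
d^2_{-1,0}(1.8798) = +0.405961 -0.760777 = -0.354816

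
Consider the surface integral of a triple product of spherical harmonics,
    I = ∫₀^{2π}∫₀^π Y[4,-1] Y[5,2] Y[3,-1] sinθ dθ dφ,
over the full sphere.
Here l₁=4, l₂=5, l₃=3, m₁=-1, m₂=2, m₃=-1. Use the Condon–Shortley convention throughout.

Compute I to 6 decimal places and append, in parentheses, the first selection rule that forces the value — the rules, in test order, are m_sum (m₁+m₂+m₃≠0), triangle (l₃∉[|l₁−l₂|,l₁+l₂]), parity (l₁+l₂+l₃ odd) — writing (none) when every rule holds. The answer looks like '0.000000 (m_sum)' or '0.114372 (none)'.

m-sum 0 ✓  L=12 even ✓  1≤3≤9 ✓
Π(2lᵢ+1) = 9×11×7 = 693
triangle coeff Δ(4,5,3) = 1/180180
Σ_t [2,4]: t=2:+1/576 t=3:−1/144 t=4:+1/576 = -1/288
(3j)²=20/1001 [(4 5 3; 0 0 0)], sign=+1
Σ_t [3,5]: t=3:−1/1728 t=4:+1/288 t=5:−1/960 = 1/540
(3j)²=128/6435 [(4 5 3; -1 2 -1)], sign=+1
⇒ 4πI² = 512/1859
I = (+1)√(512/1859/(4π)) = 0.14804384
No selection rule forces the value: the integral is nonzero (none).

0.148044 (none)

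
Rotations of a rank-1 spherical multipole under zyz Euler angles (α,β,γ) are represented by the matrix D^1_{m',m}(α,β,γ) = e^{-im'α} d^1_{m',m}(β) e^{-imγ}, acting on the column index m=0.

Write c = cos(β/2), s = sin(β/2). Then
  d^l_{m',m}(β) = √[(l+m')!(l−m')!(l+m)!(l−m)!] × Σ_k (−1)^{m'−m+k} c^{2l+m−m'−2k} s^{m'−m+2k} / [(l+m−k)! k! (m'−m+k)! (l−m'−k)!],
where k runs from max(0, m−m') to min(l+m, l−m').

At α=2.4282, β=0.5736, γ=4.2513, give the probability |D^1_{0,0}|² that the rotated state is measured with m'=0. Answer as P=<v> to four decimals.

P=0.7055

D^1_{0,0}(2.4282,0.5736,4.2513) = e^{-i·0·2.4282}·d^1_{0,0}(0.5736)·e^{-i·0·4.2513}. Compute d first:
c=cos(0.573600/2)=0.959154, s=sin(0.573600/2)=0.282884; N=√[1·1·1·1]=1.000000
Admissible k: 0..1 (factorial args all ≥0)
  k=0: (−1)^0·1.0000/(1)·0.9592^2·0.2829^0 = +0.919976
  k=1: (−1)^1·1.0000/(1)·0.9592^0·0.2829^2 = -0.080024
d^1_{0,0}(0.5736) = +0.919976 -0.080024 = +0.839953
|D^1_{0,0}|² = |d^1_{0,0}(β)|² = (+0.839953)² = 0.705521 (the z-rotation phases have unit modulus)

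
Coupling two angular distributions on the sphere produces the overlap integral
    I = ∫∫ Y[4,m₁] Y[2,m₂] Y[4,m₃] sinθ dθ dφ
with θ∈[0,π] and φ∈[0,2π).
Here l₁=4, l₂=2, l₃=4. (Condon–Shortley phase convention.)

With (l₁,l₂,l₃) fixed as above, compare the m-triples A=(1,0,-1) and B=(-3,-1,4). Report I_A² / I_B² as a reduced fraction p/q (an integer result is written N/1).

289/588

Same 4,2,4: normalisation and zero-m 3j drop out of the ratio.
A: Δ: 2! 6! 2! / 11! → 1/13860; sum: t=0:+1/144 t=1:−1/48 t=2:+1/480 = -17/1440; 3j²(4 2 4; 1 0 -1) = Δ·Π!·Σ² = 289/13860  (sign +1)
B: Δ: 2! 6! 2! / 11! → 1/13860; sum: t=1:−1/1440 = -1/1440; 3j²(4 2 4; -3 -1 4) = Δ·Π!·Σ² = 7/165  (sign -1)
I_A²/I_B² = (289/13860)/(7/165) = 289/588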